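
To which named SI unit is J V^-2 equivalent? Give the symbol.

F

J = N·m (work = force × distance),
    = kg·m²·s⁻².
V = W/A (potential = power per current),
    = kg·m²·s⁻³·A⁻¹.
So V⁻² = kg⁻²·m⁻⁴·s⁶·A².
Combining: J·V⁻² = (kg·m²·s⁻²) · (kg⁻²·m⁻⁴·s⁶·A²) = kg⁻¹·m⁻²·s⁴·A².
kg⁻¹·m⁻²·s⁴·A² is the base-SI form of the farad.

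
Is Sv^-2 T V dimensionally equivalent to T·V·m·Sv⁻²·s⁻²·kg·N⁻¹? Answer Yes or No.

Left side:
  Sv = m²·s⁻².
  So Sv⁻² = m⁻⁴·s⁴.
  T = kg·s⁻²·A⁻¹.
  V = kg·m²·s⁻³·A⁻¹.
  Combining: Sv⁻²·T·V = (m⁻⁴·s⁴) · (kg·s⁻²·A⁻¹) · (kg·m²·s⁻³·A⁻¹) = kg²·m⁻²·s⁻¹·A⁻².
Right side:
  T = Wb/m² (flux density = flux per area),
      = kg·s⁻²·A⁻¹.
  V = W/A (potential = power per current),
      = kg·m²·s⁻³·A⁻¹.
  Sv = J/kg (equivalent dose = energy per mass),
      = m²·s⁻².
  So Sv⁻² = m⁻⁴·s⁴.
  N = kg·m/s² = kg·m·s⁻² (force = mass × acceleration).
  So N⁻¹ = kg⁻¹·m⁻¹·s².
  Combining: T·V·m·Sv⁻²·s⁻²·kg·N⁻¹ = (kg·s⁻²·A⁻¹) · (kg·m²·s⁻³·A⁻¹) · m · (m⁻⁴·s⁴) · s⁻² · kg · (kg⁻¹·m⁻¹·s²) = kg²·m⁻²·s⁻¹·A⁻².
Both reduce to kg²·m⁻²·s⁻¹·A⁻².

Yes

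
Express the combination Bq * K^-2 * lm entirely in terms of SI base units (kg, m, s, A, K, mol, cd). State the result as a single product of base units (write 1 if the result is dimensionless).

s⁻¹·K⁻²·cd

Bq = 1/s = s⁻¹ (activity is decays per second).
lm = cd·sr = cd (luminous flux; sr is dimensionless).
Combining: Bq·K⁻²·lm = s⁻¹ · K⁻² · cd = s⁻¹·K⁻²·cd.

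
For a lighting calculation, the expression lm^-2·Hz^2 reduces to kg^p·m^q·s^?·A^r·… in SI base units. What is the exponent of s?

-2

lm = cd·sr = cd (luminous flux; sr is dimensionless).
So lm⁻² = cd⁻².
Hz = 1/s = s⁻¹ (frequency is cycles per second).
So Hz² = s⁻².
Combining: lm⁻²·Hz² = cd⁻² · s⁻² = s⁻²·cd⁻².
The exponent of s is -2.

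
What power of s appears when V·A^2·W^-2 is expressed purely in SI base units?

V = W/A (potential = power per current),
    = kg·m²·s⁻³·A⁻¹.
W = J/s (power = energy per time),
    = kg·m²·s⁻³.
So W⁻² = kg⁻²·m⁻⁴·s⁶.
Combining: V·A²·W⁻² = (kg·m²·s⁻³·A⁻¹) · A² · (kg⁻²·m⁻⁴·s⁶) = kg⁻¹·m⁻²·s³·A.
The exponent of s is 3.

3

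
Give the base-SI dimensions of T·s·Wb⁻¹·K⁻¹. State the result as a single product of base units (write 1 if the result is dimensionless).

m⁻²·s·K⁻¹

T = kg·s⁻²·A⁻¹.
Wb = kg·m²·s⁻²·A⁻¹.
So Wb⁻¹ = kg⁻¹·m⁻²·s²·A.
Combining: T·s·Wb⁻¹·K⁻¹ = (kg·s⁻²·A⁻¹) · s · (kg⁻¹·m⁻²·s²·A) · K⁻¹ = m⁻²·s·K⁻¹.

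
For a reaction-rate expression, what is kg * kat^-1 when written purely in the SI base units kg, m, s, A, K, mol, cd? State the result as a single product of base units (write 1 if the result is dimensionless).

kat = s⁻¹·mol.
So kat⁻¹ = s·mol⁻¹.
Combining: kg·kat⁻¹ = kg · (s·mol⁻¹) = kg·s·mol⁻¹.

kg·s·mol⁻¹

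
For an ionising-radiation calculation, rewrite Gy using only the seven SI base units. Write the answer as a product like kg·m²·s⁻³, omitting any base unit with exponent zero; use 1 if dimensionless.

m²·s⁻²

Gy = m²·s⁻².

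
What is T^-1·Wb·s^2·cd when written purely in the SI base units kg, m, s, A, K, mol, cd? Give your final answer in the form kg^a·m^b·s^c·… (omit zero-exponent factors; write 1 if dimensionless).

m²·s²·cd

T = Wb/m² (flux density = flux per area),
    = kg·s⁻²·A⁻¹.
So T⁻¹ = kg⁻¹·s²·A.
Wb = V·s (flux: a volt is a weber per second),
    = kg·m²·s⁻²·A⁻¹.
Combining: T⁻¹·Wb·s²·cd = (kg⁻¹·s²·A) · (kg·m²·s⁻²·A⁻¹) · s² · cd = m²·s²·cd.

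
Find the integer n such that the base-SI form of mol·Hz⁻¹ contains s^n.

Hz = 1/s = s⁻¹ (frequency is cycles per second).
So Hz⁻¹ = s.
Combining: mol·Hz⁻¹ = mol · s = s·mol.
The exponent of s is 1.

1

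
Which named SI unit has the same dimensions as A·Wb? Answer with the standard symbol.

J

Wb = V·s (flux: a volt is a weber per second),
    = kg·m²·s⁻²·A⁻¹.
Combining: A·Wb = A · (kg·m²·s⁻²·A⁻¹) = kg·m²·s⁻².
kg·m²·s⁻² is the base-SI form of the joule.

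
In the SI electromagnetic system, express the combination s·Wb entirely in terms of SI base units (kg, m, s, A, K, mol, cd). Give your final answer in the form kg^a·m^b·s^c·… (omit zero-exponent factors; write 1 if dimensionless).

Wb = kg·m²·s⁻²·A⁻¹.
Combining: s·Wb = s · (kg·m²·s⁻²·A⁻¹) = kg·m²·s⁻¹·A⁻¹.

kg·m²·s⁻¹·A⁻¹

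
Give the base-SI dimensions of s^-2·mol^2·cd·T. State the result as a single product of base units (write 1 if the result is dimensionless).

kg·s⁻⁴·A⁻¹·mol²·cd

T = Wb/m² (flux density = flux per area),
    = kg·s⁻²·A⁻¹.
Combining: s⁻²·mol²·cd·T = s⁻² · mol² · cd · (kg·s⁻²·A⁻¹) = kg·s⁻⁴·A⁻¹·mol²·cd.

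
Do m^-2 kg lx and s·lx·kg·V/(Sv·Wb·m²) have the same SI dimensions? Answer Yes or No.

No

Left side:
  lx = lm/m² (illuminance = luminous flux per area),
      = m⁻²·cd.
  Combining: m⁻²·kg·lx = m⁻² · kg · (m⁻²·cd) = kg·m⁻⁴·cd.
Right side:
  Sv = m²·s⁻².
  So Sv⁻¹ = m⁻²·s².
  lx = m⁻²·cd.
  Wb = kg·m²·s⁻²·A⁻¹.
  So Wb⁻¹ = kg⁻¹·m⁻²·s²·A.
  V = kg·m²·s⁻³·A⁻¹.
  Combining: s·Sv⁻¹·lx·Wb⁻¹·kg·V·m⁻² = s · (m⁻²·s²) · (m⁻²·cd) · (kg⁻¹·m⁻²·s²·A) · kg · (kg·m²·s⁻³·A⁻¹) · m⁻² = kg·m⁻⁶·s²·cd.
Left is kg·m⁻⁴·cd; right is kg·m⁻⁶·s²·cd — different.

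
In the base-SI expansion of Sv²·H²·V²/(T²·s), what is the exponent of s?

T = Wb/m² (flux density = flux per area),
    = kg·s⁻²·A⁻¹.
So T⁻² = kg⁻²·s⁴·A².
Sv = J/kg (equivalent dose = energy per mass),
    = m²·s⁻².
So Sv² = m⁴·s⁻⁴.
H = Wb/A (inductance = flux per current),
    = kg·m²·s⁻²·A⁻².
So H² = kg²·m⁴·s⁻⁴·A⁻⁴.
V = W/A (potential = power per current),
    = kg·m²·s⁻³·A⁻¹.
So V² = kg²·m⁴·s⁻⁶·A⁻².
Combining: T⁻²·Sv²·H²·V²·s⁻¹ = (kg⁻²·s⁴·A²) · (m⁴·s⁻⁴) · (kg²·m⁴·s⁻⁴·A⁻⁴) · (kg²·m⁴·s⁻⁶·A⁻²) · s⁻¹ = kg²·m¹²·s⁻¹¹·A⁻⁴.
The exponent of s is -11.

-11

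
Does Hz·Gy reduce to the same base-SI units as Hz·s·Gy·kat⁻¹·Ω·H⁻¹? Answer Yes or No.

Left side:
  Hz = 1/s = s⁻¹ (frequency is cycles per second).
  Gy = J/kg (absorbed dose = energy per mass),
      = m²·s⁻².
  Combining: Hz·Gy = s⁻¹ · (m²·s⁻²) = m²·s⁻³.
Right side:
  Hz = 1/s = s⁻¹ (frequency is cycles per second).
  Gy = J/kg (absorbed dose = energy per mass),
      = m²·s⁻².
  kat = mol/s = s⁻¹·mol (catalytic activity).
  So kat⁻¹ = s·mol⁻¹.
  Ω = V/A (resistance = voltage per current),
      = kg·m²·s⁻³·A⁻².
  H = Wb/A (inductance = flux per current),
      = kg·m²·s⁻²·A⁻².
  So H⁻¹ = kg⁻¹·m⁻²·s²·A².
  Combining: Hz·s·Gy·kat⁻¹·Ω·H⁻¹ = s⁻¹ · s · (m²·s⁻²) · (s·mol⁻¹) · (kg·m²·s⁻³·A⁻²) · (kg⁻¹·m⁻²·s²·A²) = m²·s⁻²·mol⁻¹.
Left is m²·s⁻³; right is m²·s⁻²·mol⁻¹ — different.

No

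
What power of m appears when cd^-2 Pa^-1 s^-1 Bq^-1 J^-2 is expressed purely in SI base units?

-3

Pa = kg·m⁻¹·s⁻².
So Pa⁻¹ = kg⁻¹·m·s².
Bq = s⁻¹.
So Bq⁻¹ = s.
J = kg·m²·s⁻².
So J⁻² = kg⁻²·m⁻⁴·s⁴.
Combining: cd⁻²·Pa⁻¹·s⁻¹·Bq⁻¹·J⁻² = cd⁻² · (kg⁻¹·m·s²) · s⁻¹ · s · (kg⁻²·m⁻⁴·s⁴) = kg⁻³·m⁻³·s⁶·cd⁻².
The exponent of m is -3.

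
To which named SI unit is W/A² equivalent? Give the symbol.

W = kg·m²·s⁻³.
Combining: A⁻²·W = A⁻² · (kg·m²·s⁻³) = kg·m²·s⁻³·A⁻².
kg·m²·s⁻³·A⁻² is the base-SI form of the ohm.

Ω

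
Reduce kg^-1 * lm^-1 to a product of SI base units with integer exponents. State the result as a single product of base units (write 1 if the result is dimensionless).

lm = cd·sr = cd (luminous flux; sr is dimensionless).
So lm⁻¹ = cd⁻¹.
Combining: kg⁻¹·lm⁻¹ = kg⁻¹ · cd⁻¹ = kg⁻¹·cd⁻¹.

kg⁻¹·cd⁻¹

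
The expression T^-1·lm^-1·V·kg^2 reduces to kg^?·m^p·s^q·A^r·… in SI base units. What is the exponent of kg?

2

T = kg·s⁻²·A⁻¹.
So T⁻¹ = kg⁻¹·s²·A.
lm = cd.
So lm⁻¹ = cd⁻¹.
V = kg·m²·s⁻³·A⁻¹.
Combining: T⁻¹·lm⁻¹·V·kg² = (kg⁻¹·s²·A) · cd⁻¹ · (kg·m²·s⁻³·A⁻¹) · kg² = kg²·m²·s⁻¹·cd⁻¹.
The exponent of kg is 2.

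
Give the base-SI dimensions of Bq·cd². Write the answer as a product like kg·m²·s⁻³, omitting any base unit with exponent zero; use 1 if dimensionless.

s⁻¹·cd²

Bq = 1/s = s⁻¹ (activity is decays per second).
Combining: Bq·cd² = s⁻¹ · cd² = s⁻¹·cd².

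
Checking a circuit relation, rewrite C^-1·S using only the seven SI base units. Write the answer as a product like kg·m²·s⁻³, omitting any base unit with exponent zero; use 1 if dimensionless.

C = s·A.
So C⁻¹ = s⁻¹·A⁻¹.
S = kg⁻¹·m⁻²·s³·A².
Combining: C⁻¹·S = (s⁻¹·A⁻¹) · (kg⁻¹·m⁻²·s³·A²) = kg⁻¹·m⁻²·s²·A.

kg⁻¹·m⁻²·s²·A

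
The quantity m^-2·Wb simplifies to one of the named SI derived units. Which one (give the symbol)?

Wb = V·s (flux: a volt is a weber per second),
    = kg·m²·s⁻²·A⁻¹.
Combining: m⁻²·Wb = m⁻² · (kg·m²·s⁻²·A⁻¹) = kg·s⁻²·A⁻¹.
kg·s⁻²·A⁻¹ is the base-SI form of the tesla.

T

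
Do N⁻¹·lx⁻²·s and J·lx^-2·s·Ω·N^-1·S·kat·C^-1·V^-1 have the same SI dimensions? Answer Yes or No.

Left side:
  N = kg·m·s⁻².
  So N⁻¹ = kg⁻¹·m⁻¹·s².
  lx = m⁻²·cd.
  So lx⁻² = m⁴·cd⁻².
  Combining: N⁻¹·lx⁻²·s = (kg⁻¹·m⁻¹·s²) · (m⁴·cd⁻²) · s = kg⁻¹·m³·s³·cd⁻².
Right side:
  J = N·m (work = force × distance),
      = kg·m²·s⁻².
  lx = lm/m² (illuminance = luminous flux per area),
      = m⁻²·cd.
  So lx⁻² = m⁴·cd⁻².
  Ω = V/A (resistance = voltage per current),
      = kg·m²·s⁻³·A⁻².
  N = kg·m/s² = kg·m·s⁻² (force = mass × acceleration).
  So N⁻¹ = kg⁻¹·m⁻¹·s².
  S = 1/Ω (conductance is reciprocal resistance),
      = kg⁻¹·m⁻²·s³·A².
  kat = mol/s = s⁻¹·mol (catalytic activity).
  C = A·s = s·A (charge = current × time).
  So C⁻¹ = s⁻¹·A⁻¹.
  V = W/A (potential = power per current),
      = kg·m²·s⁻³·A⁻¹.
  So V⁻¹ = kg⁻¹·m⁻²·s³·A.
  Combining: J·lx⁻²·s·Ω·N⁻¹·S·kat·C⁻¹·V⁻¹ = (kg·m²·s⁻²) · (m⁴·cd⁻²) · s · (kg·m²·s⁻³·A⁻²) · (kg⁻¹·m⁻¹·s²) · (kg⁻¹·m⁻²·s³·A²) · (s⁻¹·mol) · (s⁻¹·A⁻¹) · (kg⁻¹·m⁻²·s³·A) = kg⁻¹·m³·s²·mol·cd⁻².
Left is kg⁻¹·m³·s³·cd⁻²; right is kg⁻¹·m³·s²·mol·cd⁻² — different.

No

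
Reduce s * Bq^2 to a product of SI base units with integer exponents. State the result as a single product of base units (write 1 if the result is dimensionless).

Bq = 1/s = s⁻¹ (activity is decays per second).
So Bq² = s⁻².
Combining: s·Bq² = s · s⁻² = s⁻¹.

s⁻¹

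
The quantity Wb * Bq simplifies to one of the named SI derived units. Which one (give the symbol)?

Wb = kg·m²·s⁻²·A⁻¹.
Bq = s⁻¹.
Combining: Wb·Bq = (kg·m²·s⁻²·A⁻¹) · s⁻¹ = kg·m²·s⁻³·A⁻¹.
kg·m²·s⁻³·A⁻¹ is the base-SI form of the volt.

V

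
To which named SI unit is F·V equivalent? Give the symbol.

F = C/V (capacitance = charge per voltage),
    = A·s/(kg·m²·s⁻³·A⁻¹) (substituting C and V),
    = kg⁻¹·m⁻²·s⁴·A².
V = W/A (potential = power per current),
    = kg·m²·s⁻³·A⁻¹.
Combining: F·V = (kg⁻¹·m⁻²·s⁴·A²) · (kg·m²·s⁻³·A⁻¹) = s·A.
s·A is the base-SI form of the coulomb.

C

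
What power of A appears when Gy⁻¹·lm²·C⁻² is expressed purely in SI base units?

Gy = J/kg (absorbed dose = energy per mass),
    = m²·s⁻².
So Gy⁻¹ = m⁻²·s².
lm = cd·sr = cd (luminous flux; sr is dimensionless).
So lm² = cd².
C = A·s = s·A (charge = current × time).
So C⁻² = s⁻²·A⁻².
Combining: Gy⁻¹·lm²·C⁻² = (m⁻²·s²) · cd² · (s⁻²·A⁻²) = m⁻²·A⁻²·cd².
The exponent of A is -2.

-2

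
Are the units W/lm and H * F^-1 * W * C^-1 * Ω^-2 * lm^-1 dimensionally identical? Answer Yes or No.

No

Left side:
  lm = cd·sr = cd (luminous flux; sr is dimensionless).
  So lm⁻¹ = cd⁻¹.
  W = J/s (power = energy per time),
      = kg·m²·s⁻³.
  Combining: lm⁻¹·W = cd⁻¹ · (kg·m²·s⁻³) = kg·m²·s⁻³·cd⁻¹.
Right side:
  H = Wb/A (inductance = flux per current),
      = kg·m²·s⁻²·A⁻².
  F = C/V (capacitance = charge per voltage),
      = A·s/(kg·m²·s⁻³·A⁻¹) (substituting C and V),
      = kg⁻¹·m⁻²·s⁴·A².
  So F⁻¹ = kg·m²·s⁻⁴·A⁻².
  W = J/s (power = energy per time),
      = kg·m²·s⁻³.
  C = A·s = s·A (charge = current × time).
  So C⁻¹ = s⁻¹·A⁻¹.
  Ω = V/A (resistance = voltage per current),
      = kg·m²·s⁻³·A⁻².
  So Ω⁻² = kg⁻²·m⁻⁴·s⁶·A⁴.
  lm = cd·sr = cd (luminous flux; sr is dimensionless).
  So lm⁻¹ = cd⁻¹.
  Combining: H·F⁻¹·W·C⁻¹·Ω⁻²·lm⁻¹ = (kg·m²·s⁻²·A⁻²) · (kg·m²·s⁻⁴·A⁻²) · (kg·m²·s⁻³) · (s⁻¹·A⁻¹) · (kg⁻²·m⁻⁴·s⁶·A⁴) · cd⁻¹ = kg·m²·s⁻⁴·A⁻¹·cd⁻¹.
Left is kg·m²·s⁻³·cd⁻¹; right is kg·m²·s⁻⁴·A⁻¹·cd⁻¹ — different.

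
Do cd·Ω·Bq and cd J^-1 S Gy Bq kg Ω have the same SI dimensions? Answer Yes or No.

No

Left side:
  Ω = kg·m²·s⁻³·A⁻².
  Bq = s⁻¹.
  Combining: cd·Ω·Bq = cd · (kg·m²·s⁻³·A⁻²) · s⁻¹ = kg·m²·s⁻⁴·A⁻²·cd.
Right side:
  J = N·m (work = force × distance),
      = kg·m²·s⁻².
  So J⁻¹ = kg⁻¹·m⁻²·s².
  S = 1/Ω (conductance is reciprocal resistance),
      = kg⁻¹·m⁻²·s³·A².
  Gy = J/kg (absorbed dose = energy per mass),
      = m²·s⁻².
  Bq = 1/s = s⁻¹ (activity is decays per second).
  Ω = V/A (resistance = voltage per current),
      = kg·m²·s⁻³·A⁻².
  Combining: cd·J⁻¹·S·Gy·Bq·kg·Ω = cd · (kg⁻¹·m⁻²·s²) · (kg⁻¹·m⁻²·s³·A²) · (m²·s⁻²) · s⁻¹ · kg · (kg·m²·s⁻³·A⁻²) = s⁻¹·cd.
Left is kg·m²·s⁻⁴·A⁻²·cd; right is s⁻¹·cd — different.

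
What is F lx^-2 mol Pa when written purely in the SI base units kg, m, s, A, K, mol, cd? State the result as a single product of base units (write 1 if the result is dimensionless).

m·s²·A²·mol·cd⁻²

F = kg⁻¹·m⁻²·s⁴·A².
lx = m⁻²·cd.
So lx⁻² = m⁴·cd⁻².
Pa = kg·m⁻¹·s⁻².
Combining: F·lx⁻²·mol·Pa = (kg⁻¹·m⁻²·s⁴·A²) · (m⁴·cd⁻²) · mol · (kg·m⁻¹·s⁻²) = m·s²·A²·mol·cd⁻².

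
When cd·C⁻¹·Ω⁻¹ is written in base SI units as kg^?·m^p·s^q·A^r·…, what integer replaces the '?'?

-1

C = A·s = s·A (charge = current × time).
So C⁻¹ = s⁻¹·A⁻¹.
Ω = V/A (resistance = voltage per current),
    = kg·m²·s⁻³·A⁻².
So Ω⁻¹ = kg⁻¹·m⁻²·s³·A².
Combining: cd·C⁻¹·Ω⁻¹ = cd · (s⁻¹·A⁻¹) · (kg⁻¹·m⁻²·s³·A²) = kg⁻¹·m⁻²·s²·A·cd.
The exponent of kg is -1.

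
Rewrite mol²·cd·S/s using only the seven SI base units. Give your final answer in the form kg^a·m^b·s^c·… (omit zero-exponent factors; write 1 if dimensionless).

S = 1/Ω (conductance is reciprocal resistance),
    = kg⁻¹·m⁻²·s³·A².
Combining: mol²·cd·S·s⁻¹ = mol² · cd · (kg⁻¹·m⁻²·s³·A²) · s⁻¹ = kg⁻¹·m⁻²·s²·A²·mol²·cd.

kg⁻¹·m⁻²·s²·A²·mol²·cd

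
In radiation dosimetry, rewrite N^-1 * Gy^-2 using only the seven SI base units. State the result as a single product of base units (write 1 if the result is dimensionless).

N = kg·m·s⁻².
So N⁻¹ = kg⁻¹·m⁻¹·s².
Gy = m²·s⁻².
So Gy⁻² = m⁻⁴·s⁴.
Combining: N⁻¹·Gy⁻² = (kg⁻¹·m⁻¹·s²) · (m⁻⁴·s⁴) = kg⁻¹·m⁻⁵·s⁶.

kg⁻¹·m⁻⁵·s⁶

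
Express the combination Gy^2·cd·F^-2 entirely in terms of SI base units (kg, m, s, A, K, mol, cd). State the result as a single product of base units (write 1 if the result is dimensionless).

kg²·m⁸·s⁻¹²·A⁻⁴·cd

Gy = J/kg (absorbed dose = energy per mass),
    = m²·s⁻².
So Gy² = m⁴·s⁻⁴.
F = C/V (capacitance = charge per voltage),
    = A·s/(kg·m²·s⁻³·A⁻¹) (substituting C and V),
    = kg⁻¹·m⁻²·s⁴·A².
So F⁻² = kg²·m⁴·s⁻⁸·A⁻⁴.
Combining: Gy²·cd·F⁻² = (m⁴·s⁻⁴) · cd · (kg²·m⁴·s⁻⁸·A⁻⁴) = kg²·m⁸·s⁻¹²·A⁻⁴·cd.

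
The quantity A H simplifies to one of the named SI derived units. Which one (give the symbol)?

H = kg·m²·s⁻²·A⁻².
Combining: A·H = A · (kg·m²·s⁻²·A⁻²) = kg·m²·s⁻²·A⁻¹.
kg·m²·s⁻²·A⁻¹ is the base-SI form of the weber.

Wb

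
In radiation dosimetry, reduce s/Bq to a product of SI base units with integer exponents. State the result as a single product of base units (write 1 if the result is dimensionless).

Bq = 1/s = s⁻¹ (activity is decays per second).
So Bq⁻¹ = s.
Combining: Bq⁻¹·s = s · s = s².

s²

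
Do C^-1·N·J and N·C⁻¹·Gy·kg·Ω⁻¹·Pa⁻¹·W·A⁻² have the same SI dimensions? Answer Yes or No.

No

Left side:
  C = A·s = s·A (charge = current × time).
  So C⁻¹ = s⁻¹·A⁻¹.
  N = kg·m/s² = kg·m·s⁻² (force = mass × acceleration).
  J = N·m (work = force × distance),
      = kg·m²·s⁻².
  Combining: C⁻¹·N·J = (s⁻¹·A⁻¹) · (kg·m·s⁻²) · (kg·m²·s⁻²) = kg²·m³·s⁻⁵·A⁻¹.
Right side:
  N = kg·m·s⁻².
  C = s·A.
  So C⁻¹ = s⁻¹·A⁻¹.
  Gy = m²·s⁻².
  Ω = kg·m²·s⁻³·A⁻².
  So Ω⁻¹ = kg⁻¹·m⁻²·s³·A².
  Pa = kg·m⁻¹·s⁻².
  So Pa⁻¹ = kg⁻¹·m·s².
  W = kg·m²·s⁻³.
  Combining: N·C⁻¹·Gy·kg·Ω⁻¹·Pa⁻¹·W·A⁻² = (kg·m·s⁻²) · (s⁻¹·A⁻¹) · (m²·s⁻²) · kg · (kg⁻¹·m⁻²·s³·A²) · (kg⁻¹·m·s²) · (kg·m²·s⁻³) · A⁻² = kg·m⁴·s⁻³·A⁻¹.
Left is kg²·m³·s⁻⁵·A⁻¹; right is kg·m⁴·s⁻³·A⁻¹ — different.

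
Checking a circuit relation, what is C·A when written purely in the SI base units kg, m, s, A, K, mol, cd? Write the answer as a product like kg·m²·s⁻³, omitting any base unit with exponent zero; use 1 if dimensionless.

s·A²

C = A·s = s·A (charge = current × time).
Combining: C·A = (s·A) · A = s·A².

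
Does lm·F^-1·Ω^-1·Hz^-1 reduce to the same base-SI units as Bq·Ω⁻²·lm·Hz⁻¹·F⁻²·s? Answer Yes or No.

No

Left side:
  lm = cd·sr = cd (luminous flux; sr is dimensionless).
  F = C/V (capacitance = charge per voltage),
      = A·s/(kg·m²·s⁻³·A⁻¹) (substituting C and V),
      = kg⁻¹·m⁻²·s⁴·A².
  So F⁻¹ = kg·m²·s⁻⁴·A⁻².
  Ω = V/A (resistance = voltage per current),
      = kg·m²·s⁻³·A⁻².
  So Ω⁻¹ = kg⁻¹·m⁻²·s³·A².
  Hz = 1/s = s⁻¹ (frequency is cycles per second).
  So Hz⁻¹ = s.
  Combining: lm·F⁻¹·Ω⁻¹·Hz⁻¹ = cd · (kg·m²·s⁻⁴·A⁻²) · (kg⁻¹·m⁻²·s³·A²) · s = cd.
Right side:
  Bq = 1/s = s⁻¹ (activity is decays per second).
  Ω = V/A (resistance = voltage per current),
      = kg·m²·s⁻³·A⁻².
  So Ω⁻² = kg⁻²·m⁻⁴·s⁶·A⁴.
  lm = cd·sr = cd (luminous flux; sr is dimensionless).
  Hz = 1/s = s⁻¹ (frequency is cycles per second).
  So Hz⁻¹ = s.
  F = C/V (capacitance = charge per voltage),
      = A·s/(kg·m²·s⁻³·A⁻¹) (substituting C and V),
      = kg⁻¹·m⁻²·s⁴·A².
  So F⁻² = kg²·m⁴·s⁻⁸·A⁻⁴.
  Combining: Bq·Ω⁻²·lm·Hz⁻¹·F⁻²·s = s⁻¹ · (kg⁻²·m⁻⁴·s⁶·A⁴) · cd · s · (kg²·m⁴·s⁻⁸·A⁻⁴) · s = s⁻¹·cd.
Left is cd; right is s⁻¹·cd — different.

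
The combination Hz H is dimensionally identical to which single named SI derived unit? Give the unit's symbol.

Ω

Hz = s⁻¹.
H = kg·m²·s⁻²·A⁻².
Combining: Hz·H = s⁻¹ · (kg·m²·s⁻²·A⁻²) = kg·m²·s⁻³·A⁻².
kg·m²·s⁻³·A⁻² is the base-SI form of the ohm.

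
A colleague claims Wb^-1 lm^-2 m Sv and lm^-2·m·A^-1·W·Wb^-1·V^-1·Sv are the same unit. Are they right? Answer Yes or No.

Yes

Left side:
  Wb = V·s (flux: a volt is a weber per second),
      = kg·m²·s⁻²·A⁻¹.
  So Wb⁻¹ = kg⁻¹·m⁻²·s²·A.
  lm = cd·sr = cd (luminous flux; sr is dimensionless).
  So lm⁻² = cd⁻².
  Sv = J/kg (equivalent dose = energy per mass),
      = m²·s⁻².
  Combining: Wb⁻¹·lm⁻²·m·Sv = (kg⁻¹·m⁻²·s²·A) · cd⁻² · m · (m²·s⁻²) = kg⁻¹·m·A·cd⁻².
Right side:
  lm = cd.
  So lm⁻² = cd⁻².
  W = kg·m²·s⁻³.
  Wb = kg·m²·s⁻²·A⁻¹.
  So Wb⁻¹ = kg⁻¹·m⁻²·s²·A.
  V = kg·m²·s⁻³·A⁻¹.
  So V⁻¹ = kg⁻¹·m⁻²·s³·A.
  Sv = m²·s⁻².
  Combining: lm⁻²·m·A⁻¹·W·Wb⁻¹·V⁻¹·Sv = cd⁻² · m · A⁻¹ · (kg·m²·s⁻³) · (kg⁻¹·m⁻²·s²·A) · (kg⁻¹·m⁻²·s³·A) · (m²·s⁻²) = kg⁻¹·m·A·cd⁻².
Both reduce to kg⁻¹·m·A·cd⁻².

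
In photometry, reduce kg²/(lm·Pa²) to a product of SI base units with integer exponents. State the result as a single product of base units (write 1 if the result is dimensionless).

m²·s⁴·cd⁻¹

lm = cd·sr = cd (luminous flux; sr is dimensionless).
So lm⁻¹ = cd⁻¹.
Pa = N/m² (pressure = force per area),
    = kg·m⁻¹·s⁻².
So Pa⁻² = kg⁻²·m²·s⁴.
Combining: lm⁻¹·Pa⁻²·kg² = cd⁻¹ · (kg⁻²·m²·s⁴) · kg² = m²·s⁴·cd⁻¹.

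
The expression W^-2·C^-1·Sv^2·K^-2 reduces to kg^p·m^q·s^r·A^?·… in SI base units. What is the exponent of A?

-1

W = J/s (power = energy per time),
    = kg·m²·s⁻³.
So W⁻² = kg⁻²·m⁻⁴·s⁶.
C = A·s = s·A (charge = current × time).
So C⁻¹ = s⁻¹·A⁻¹.
Sv = J/kg (equivalent dose = energy per mass),
    = m²·s⁻².
So Sv² = m⁴·s⁻⁴.
Combining: W⁻²·C⁻¹·Sv²·K⁻² = (kg⁻²·m⁻⁴·s⁶) · (s⁻¹·A⁻¹) · (m⁴·s⁻⁴) · K⁻² = kg⁻²·s·A⁻¹·K⁻².
The exponent of A is -1.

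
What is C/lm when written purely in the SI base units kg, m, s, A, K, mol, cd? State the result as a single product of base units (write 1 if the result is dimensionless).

s·A·cd⁻¹

C = s·A.
lm = cd.
So lm⁻¹ = cd⁻¹.
Combining: C·lm⁻¹ = (s·A) · cd⁻¹ = s·A·cd⁻¹.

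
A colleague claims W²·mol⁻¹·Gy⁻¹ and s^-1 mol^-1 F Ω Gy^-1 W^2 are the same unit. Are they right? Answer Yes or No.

Yes

Left side:
  W = J/s (power = energy per time),
      = kg·m²·s⁻³.
  So W² = kg²·m⁴·s⁻⁶.
  Gy = J/kg (absorbed dose = energy per mass),
      = m²·s⁻².
  So Gy⁻¹ = m⁻²·s².
  Combining: W²·mol⁻¹·Gy⁻¹ = (kg²·m⁴·s⁻⁶) · mol⁻¹ · (m⁻²·s²) = kg²·m²·s⁻⁴·mol⁻¹.
Right side:
  F = kg⁻¹·m⁻²·s⁴·A².
  Ω = kg·m²·s⁻³·A⁻².
  Gy = m²·s⁻².
  So Gy⁻¹ = m⁻²·s².
  W = kg·m²·s⁻³.
  So W² = kg²·m⁴·s⁻⁶.
  Combining: s⁻¹·mol⁻¹·F·Ω·Gy⁻¹·W² = s⁻¹ · mol⁻¹ · (kg⁻¹·m⁻²·s⁴·A²) · (kg·m²·s⁻³·A⁻²) · (m⁻²·s²) · (kg²·m⁴·s⁻⁶) = kg²·m²·s⁻⁴·mol⁻¹.
Both reduce to kg²·m²·s⁻⁴·mol⁻¹.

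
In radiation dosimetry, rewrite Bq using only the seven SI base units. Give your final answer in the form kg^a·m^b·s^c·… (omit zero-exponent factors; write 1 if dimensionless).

Bq = s⁻¹.

s⁻¹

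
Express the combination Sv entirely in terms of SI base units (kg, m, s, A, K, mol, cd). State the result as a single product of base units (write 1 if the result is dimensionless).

m²·s⁻²

Sv = J/kg (equivalent dose = energy per mass),
    = m²·s⁻².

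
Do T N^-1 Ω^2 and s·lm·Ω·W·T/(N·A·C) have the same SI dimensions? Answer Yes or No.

No

Left side:
  T = kg·s⁻²·A⁻¹.
  N = kg·m·s⁻².
  So N⁻¹ = kg⁻¹·m⁻¹·s².
  Ω = kg·m²·s⁻³·A⁻².
  So Ω² = kg²·m⁴·s⁻⁶·A⁻⁴.
  Combining: T·N⁻¹·Ω² = (kg·s⁻²·A⁻¹) · (kg⁻¹·m⁻¹·s²) · (kg²·m⁴·s⁻⁶·A⁻⁴) = kg²·m³·s⁻⁶·A⁻⁵.
Right side:
  lm = cd.
  Ω = kg·m²·s⁻³·A⁻².
  N = kg·m·s⁻².
  So N⁻¹ = kg⁻¹·m⁻¹·s².
  W = kg·m²·s⁻³.
  T = kg·s⁻²·A⁻¹.
  C = s·A.
  So C⁻¹ = s⁻¹·A⁻¹.
  Combining: s·lm·Ω·N⁻¹·W·T·A⁻¹·C⁻¹ = s · cd · (kg·m²·s⁻³·A⁻²) · (kg⁻¹·m⁻¹·s²) · (kg·m²·s⁻³) · (kg·s⁻²·A⁻¹) · A⁻¹ · (s⁻¹·A⁻¹) = kg²·m³·s⁻⁶·A⁻⁵·cd.
Left is kg²·m³·s⁻⁶·A⁻⁵; right is kg²·m³·s⁻⁶·A⁻⁵·cd — different.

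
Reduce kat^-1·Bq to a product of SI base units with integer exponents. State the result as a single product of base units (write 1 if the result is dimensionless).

mol⁻¹

kat = mol/s = s⁻¹·mol (catalytic activity).
So kat⁻¹ = s·mol⁻¹.
Bq = 1/s = s⁻¹ (activity is decays per second).
Combining: kat⁻¹·Bq = (s·mol⁻¹) · s⁻¹ = mol⁻¹.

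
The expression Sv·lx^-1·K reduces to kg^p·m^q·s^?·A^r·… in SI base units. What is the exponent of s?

-2

Sv = J/kg (equivalent dose = energy per mass),
    = m²·s⁻².
lx = lm/m² (illuminance = luminous flux per area),
    = m⁻²·cd.
So lx⁻¹ = m²·cd⁻¹.
Combining: Sv·lx⁻¹·K = (m²·s⁻²) · (m²·cd⁻¹) · K = m⁴·s⁻²·K·cd⁻¹.
The exponent of s is -2.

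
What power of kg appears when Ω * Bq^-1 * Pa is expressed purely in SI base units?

2

Ω = V/A (resistance = voltage per current),
    = kg·m²·s⁻³·A⁻².
Bq = 1/s = s⁻¹ (activity is decays per second).
So Bq⁻¹ = s.
Pa = N/m² (pressure = force per area),
    = kg·m⁻¹·s⁻².
Combining: Ω·Bq⁻¹·Pa = (kg·m²·s⁻³·A⁻²) · s · (kg·m⁻¹·s⁻²) = kg²·m·s⁻⁴·A⁻².
The exponent of kg is 2.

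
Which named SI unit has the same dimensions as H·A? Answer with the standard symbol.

Wb

H = Wb/A (inductance = flux per current),
    = kg·m²·s⁻²·A⁻².
Combining: H·A = (kg·m²·s⁻²·A⁻²) · A = kg·m²·s⁻²·A⁻¹.
kg·m²·s⁻²·A⁻¹ is the base-SI form of the weber.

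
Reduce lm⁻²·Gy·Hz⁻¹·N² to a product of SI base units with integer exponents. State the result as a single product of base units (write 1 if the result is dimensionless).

kg²·m⁴·s⁻⁵·cd⁻²

lm = cd·sr = cd (luminous flux; sr is dimensionless).
So lm⁻² = cd⁻².
Gy = J/kg (absorbed dose = energy per mass),
    = m²·s⁻².
Hz = 1/s = s⁻¹ (frequency is cycles per second).
So Hz⁻¹ = s.
N = kg·m/s² = kg·m·s⁻² (force = mass × acceleration).
So N² = kg²·m²·s⁻⁴.
Combining: lm⁻²·Gy·Hz⁻¹·N² = cd⁻² · (m²·s⁻²) · s · (kg²·m²·s⁻⁴) = kg²·m⁴·s⁻⁵·cd⁻².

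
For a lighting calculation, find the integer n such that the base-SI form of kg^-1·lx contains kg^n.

lx = lm/m² (illuminance = luminous flux per area),
    = m⁻²·cd.
Combining: kg⁻¹·lx = kg⁻¹ · (m⁻²·cd) = kg⁻¹·m⁻²·cd.
The exponent of kg is -1.

-1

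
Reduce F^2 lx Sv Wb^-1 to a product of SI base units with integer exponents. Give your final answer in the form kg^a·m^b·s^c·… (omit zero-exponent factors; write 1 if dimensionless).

kg⁻³·m⁻⁶·s⁸·A⁵·cd

F = C/V (capacitance = charge per voltage),
    = A·s/(kg·m²·s⁻³·A⁻¹) (substituting C and V),
    = kg⁻¹·m⁻²·s⁴·A².
So F² = kg⁻²·m⁻⁴·s⁸·A⁴.
lx = lm/m² (illuminance = luminous flux per area),
    = m⁻²·cd.
Sv = J/kg (equivalent dose = energy per mass),
    = m²·s⁻².
Wb = V·s (flux: a volt is a weber per second),
    = kg·m²·s⁻²·A⁻¹.
So Wb⁻¹ = kg⁻¹·m⁻²·s²·A.
Combining: F²·lx·Sv·Wb⁻¹ = (kg⁻²·m⁻⁴·s⁸·A⁴) · (m⁻²·cd) · (m²·s⁻²) · (kg⁻¹·m⁻²·s²·A) = kg⁻³·m⁻⁶·s⁸·A⁵·cd.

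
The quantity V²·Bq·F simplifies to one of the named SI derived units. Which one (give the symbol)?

W

V = W/A (potential = power per current),
    = kg·m²·s⁻³·A⁻¹.
So V² = kg²·m⁴·s⁻⁶·A⁻².
Bq = 1/s = s⁻¹ (activity is decays per second).
F = C/V (capacitance = charge per voltage),
    = A·s/(kg·m²·s⁻³·A⁻¹) (substituting C and V),
    = kg⁻¹·m⁻²·s⁴·A².
Combining: V²·Bq·F = (kg²·m⁴·s⁻⁶·A⁻²) · s⁻¹ · (kg⁻¹·m⁻²·s⁴·A²) = kg·m²·s⁻³.
kg·m²·s⁻³ is the base-SI form of the watt.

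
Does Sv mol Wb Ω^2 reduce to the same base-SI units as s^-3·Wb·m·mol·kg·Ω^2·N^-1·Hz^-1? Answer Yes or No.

No

Left side:
  Sv = J/kg (equivalent dose = energy per mass),
      = m²·s⁻².
  Wb = V·s (flux: a volt is a weber per second),
      = kg·m²·s⁻²·A⁻¹.
  Ω = V/A (resistance = voltage per current),
      = kg·m²·s⁻³·A⁻².
  So Ω² = kg²·m⁴·s⁻⁶·A⁻⁴.
  Combining: Sv·mol·Wb·Ω² = (m²·s⁻²) · mol · (kg·m²·s⁻²·A⁻¹) · (kg²·m⁴·s⁻⁶·A⁻⁴) = kg³·m⁸·s⁻¹⁰·A⁻⁵·mol.
Right side:
  Wb = V·s (flux: a volt is a weber per second),
      = kg·m²·s⁻²·A⁻¹.
  Ω = V/A (resistance = voltage per current),
      = kg·m²·s⁻³·A⁻².
  So Ω² = kg²·m⁴·s⁻⁶·A⁻⁴.
  N = kg·m/s² = kg·m·s⁻² (force = mass × acceleration).
  So N⁻¹ = kg⁻¹·m⁻¹·s².
  Hz = 1/s = s⁻¹ (frequency is cycles per second).
  So Hz⁻¹ = s.
  Combining: s⁻³·Wb·m·mol·kg·Ω²·N⁻¹·Hz⁻¹ = s⁻³ · (kg·m²·s⁻²·A⁻¹) · m · mol · kg · (kg²·m⁴·s⁻⁶·A⁻⁴) · (kg⁻¹·m⁻¹·s²) · s = kg³·m⁶·s⁻⁸·A⁻⁵·mol.
Left is kg³·m⁸·s⁻¹⁰·A⁻⁵·mol; right is kg³·m⁶·s⁻⁸·A⁻⁵·mol — different.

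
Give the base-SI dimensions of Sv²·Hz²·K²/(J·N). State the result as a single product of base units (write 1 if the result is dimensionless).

kg⁻²·m·s⁻²·K²

J = N·m (work = force × distance),
    = kg·m²·s⁻².
So J⁻¹ = kg⁻¹·m⁻²·s².
N = kg·m/s² = kg·m·s⁻² (force = mass × acceleration).
So N⁻¹ = kg⁻¹·m⁻¹·s².
Sv = J/kg (equivalent dose = energy per mass),
    = m²·s⁻².
So Sv² = m⁴·s⁻⁴.
Hz = 1/s = s⁻¹ (frequency is cycles per second).
So Hz² = s⁻².
Combining: J⁻¹·N⁻¹·Sv²·Hz²·K² = (kg⁻¹·m⁻²·s²) · (kg⁻¹·m⁻¹·s²) · (m⁴·s⁻⁴) · s⁻² · K² = kg⁻²·m·s⁻²·K².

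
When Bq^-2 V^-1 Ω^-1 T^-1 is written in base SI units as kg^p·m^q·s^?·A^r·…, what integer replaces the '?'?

Bq = 1/s = s⁻¹ (activity is decays per second).
So Bq⁻² = s².
V = W/A (potential = power per current),
    = kg·m²·s⁻³·A⁻¹.
So V⁻¹ = kg⁻¹·m⁻²·s³·A.
Ω = V/A (resistance = voltage per current),
    = kg·m²·s⁻³·A⁻².
So Ω⁻¹ = kg⁻¹·m⁻²·s³·A².
T = Wb/m² (flux density = flux per area),
    = kg·s⁻²·A⁻¹.
So T⁻¹ = kg⁻¹·s²·A.
Combining: Bq⁻²·V⁻¹·Ω⁻¹·T⁻¹ = s² · (kg⁻¹·m⁻²·s³·A) · (kg⁻¹·m⁻²·s³·A²) · (kg⁻¹·s²·A) = kg⁻³·m⁻⁴·s¹⁰·A⁴.
The exponent of s is 10.

10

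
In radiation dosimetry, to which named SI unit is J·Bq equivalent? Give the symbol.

W

J = kg·m²·s⁻².
Bq = s⁻¹.
Combining: J·Bq = (kg·m²·s⁻²) · s⁻¹ = kg·m²·s⁻³.
kg·m²·s⁻³ is the base-SI form of the watt.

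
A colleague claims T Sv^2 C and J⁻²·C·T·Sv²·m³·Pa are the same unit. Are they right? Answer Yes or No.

Left side:
  T = kg·s⁻²·A⁻¹.
  Sv = m²·s⁻².
  So Sv² = m⁴·s⁻⁴.
  C = s·A.
  Combining: T·Sv²·C = (kg·s⁻²·A⁻¹) · (m⁴·s⁻⁴) · (s·A) = kg·m⁴·s⁻⁵.
Right side:
  J = kg·m²·s⁻².
  So J⁻² = kg⁻²·m⁻⁴·s⁴.
  C = s·A.
  T = kg·s⁻²·A⁻¹.
  Sv = m²·s⁻².
  So Sv² = m⁴·s⁻⁴.
  Pa = kg·m⁻¹·s⁻².
  Combining: J⁻²·C·T·Sv²·m³·Pa = (kg⁻²·m⁻⁴·s⁴) · (s·A) · (kg·s⁻²·A⁻¹) · (m⁴·s⁻⁴) · m³ · (kg·m⁻¹·s⁻²) = m²·s⁻³.
Left is kg·m⁴·s⁻⁵; right is m²·s⁻³ — different.

No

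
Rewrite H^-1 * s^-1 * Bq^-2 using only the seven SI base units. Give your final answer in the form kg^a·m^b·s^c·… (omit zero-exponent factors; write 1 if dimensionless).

kg⁻¹·m⁻²·s³·A²

H = Wb/A (inductance = flux per current),
    = kg·m²·s⁻²·A⁻².
So H⁻¹ = kg⁻¹·m⁻²·s²·A².
Bq = 1/s = s⁻¹ (activity is decays per second).
So Bq⁻² = s².
Combining: H⁻¹·s⁻¹·Bq⁻² = (kg⁻¹·m⁻²·s²·A²) · s⁻¹ · s² = kg⁻¹·m⁻²·s³·A².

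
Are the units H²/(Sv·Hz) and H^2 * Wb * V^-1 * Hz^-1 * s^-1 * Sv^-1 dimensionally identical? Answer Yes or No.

Left side:
  Sv = J/kg (equivalent dose = energy per mass),
      = m²·s⁻².
  So Sv⁻¹ = m⁻²·s².
  H = Wb/A (inductance = flux per current),
      = kg·m²·s⁻²·A⁻².
  So H² = kg²·m⁴·s⁻⁴·A⁻⁴.
  Hz = 1/s = s⁻¹ (frequency is cycles per second).
  So Hz⁻¹ = s.
  Combining: Sv⁻¹·H²·Hz⁻¹ = (m⁻²·s²) · (kg²·m⁴·s⁻⁴·A⁻⁴) · s = kg²·m²·s⁻¹·A⁻⁴.
Right side:
  H = kg·m²·s⁻²·A⁻².
  So H² = kg²·m⁴·s⁻⁴·A⁻⁴.
  Wb = kg·m²·s⁻²·A⁻¹.
  V = kg·m²·s⁻³·A⁻¹.
  So V⁻¹ = kg⁻¹·m⁻²·s³·A.
  Hz = s⁻¹.
  So Hz⁻¹ = s.
  Sv = m²·s⁻².
  So Sv⁻¹ = m⁻²·s².
  Combining: H²·Wb·V⁻¹·Hz⁻¹·s⁻¹·Sv⁻¹ = (kg²·m⁴·s⁻⁴·A⁻⁴) · (kg·m²·s⁻²·A⁻¹) · (kg⁻¹·m⁻²·s³·A) · s · s⁻¹ · (m⁻²·s²) = kg²·m²·s⁻¹·A⁻⁴.
Both reduce to kg²·m²·s⁻¹·A⁻⁴.

Yes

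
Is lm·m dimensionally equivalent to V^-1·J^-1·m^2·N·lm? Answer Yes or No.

No

Left side:
  lm = cd.
  Combining: lm·m = cd · m = m·cd.
Right side:
  V = kg·m²·s⁻³·A⁻¹.
  So V⁻¹ = kg⁻¹·m⁻²·s³·A.
  J = kg·m²·s⁻².
  So J⁻¹ = kg⁻¹·m⁻²·s².
  N = kg·m·s⁻².
  lm = cd.
  Combining: V⁻¹·J⁻¹·m²·N·lm = (kg⁻¹·m⁻²·s³·A) · (kg⁻¹·m⁻²·s²) · m² · (kg·m·s⁻²) · cd = kg⁻¹·m⁻¹·s³·A·cd.
Left is m·cd; right is kg⁻¹·m⁻¹·s³·A·cd — different.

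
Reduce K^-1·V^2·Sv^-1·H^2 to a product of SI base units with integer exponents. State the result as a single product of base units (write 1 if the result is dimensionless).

V = W/A (potential = power per current),
    = kg·m²·s⁻³·A⁻¹.
So V² = kg²·m⁴·s⁻⁶·A⁻².
Sv = J/kg (equivalent dose = energy per mass),
    = m²·s⁻².
So Sv⁻¹ = m⁻²·s².
H = Wb/A (inductance = flux per current),
    = kg·m²·s⁻²·A⁻².
So H² = kg²·m⁴·s⁻⁴·A⁻⁴.
Combining: K⁻¹·V²·Sv⁻¹·H² = K⁻¹ · (kg²·m⁴·s⁻⁶·A⁻²) · (m⁻²·s²) · (kg²·m⁴·s⁻⁴·A⁻⁴) = kg⁴·m⁶·s⁻⁸·A⁻⁶·K⁻¹.

kg⁴·m⁶·s⁻⁸·A⁻⁶·K⁻¹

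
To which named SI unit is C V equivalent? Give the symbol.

C = A·s = s·A (charge = current × time).
V = W/A (potential = power per current),
    = kg·m²·s⁻³·A⁻¹.
Combining: C·V = (s·A) · (kg·m²·s⁻³·A⁻¹) = kg·m²·s⁻².
kg·m²·s⁻² is the base-SI form of the joule.

J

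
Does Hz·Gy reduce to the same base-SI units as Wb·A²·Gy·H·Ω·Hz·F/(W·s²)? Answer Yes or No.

Left side:
  Hz = s⁻¹.
  Gy = m²·s⁻².
  Combining: Hz·Gy = s⁻¹ · (m²·s⁻²) = m²·s⁻³.
Right side:
  Wb = V·s (flux: a volt is a weber per second),
      = kg·m²·s⁻²·A⁻¹.
  Gy = J/kg (absorbed dose = energy per mass),
      = m²·s⁻².
  W = J/s (power = energy per time),
      = kg·m²·s⁻³.
  So W⁻¹ = kg⁻¹·m⁻²·s³.
  H = Wb/A (inductance = flux per current),
      = kg·m²·s⁻²·A⁻².
  Ω = V/A (resistance = voltage per current),
      = kg·m²·s⁻³·A⁻².
  Hz = 1/s = s⁻¹ (frequency is cycles per second).
  F = C/V (capacitance = charge per voltage),
      = A·s/(kg·m²·s⁻³·A⁻¹) (substituting C and V),
      = kg⁻¹·m⁻²·s⁴·A².
  Combining: Wb·A²·Gy·W⁻¹·H·Ω·Hz·F·s⁻² = (kg·m²·s⁻²·A⁻¹) · A² · (m²·s⁻²) · (kg⁻¹·m⁻²·s³) · (kg·m²·s⁻²·A⁻²) · (kg·m²·s⁻³·A⁻²) · s⁻¹ · (kg⁻¹·m⁻²·s⁴·A²) · s⁻² = kg·m⁴·s⁻⁵·A⁻¹.
Left is m²·s⁻³; right is kg·m⁴·s⁻⁵·A⁻¹ — different.

No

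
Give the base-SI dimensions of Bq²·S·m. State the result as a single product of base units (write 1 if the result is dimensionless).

kg⁻¹·m⁻¹·s·A²

Bq = 1/s = s⁻¹ (activity is decays per second).
So Bq² = s⁻².
S = 1/Ω (conductance is reciprocal resistance),
    = kg⁻¹·m⁻²·s³·A².
Combining: Bq²·S·m = s⁻² · (kg⁻¹·m⁻²·s³·A²) · m = kg⁻¹·m⁻¹·s·A².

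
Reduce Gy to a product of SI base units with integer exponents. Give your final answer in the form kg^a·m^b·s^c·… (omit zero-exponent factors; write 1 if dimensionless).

Gy = J/kg (absorbed dose = energy per mass),
    = m²·s⁻².

m²·s⁻²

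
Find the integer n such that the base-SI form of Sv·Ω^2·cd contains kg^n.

Sv = J/kg (equivalent dose = energy per mass),
    = m²·s⁻².
Ω = V/A (resistance = voltage per current),
    = kg·m²·s⁻³·A⁻².
So Ω² = kg²·m⁴·s⁻⁶·A⁻⁴.
Combining: Sv·Ω²·cd = (m²·s⁻²) · (kg²·m⁴·s⁻⁶·A⁻⁴) · cd = kg²·m⁶·s⁻⁸·A⁻⁴·cd.
The exponent of kg is 2.

2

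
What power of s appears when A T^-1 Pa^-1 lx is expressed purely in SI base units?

T = Wb/m² (flux density = flux per area),
    = kg·s⁻²·A⁻¹.
So T⁻¹ = kg⁻¹·s²·A.
Pa = N/m² (pressure = force per area),
    = kg·m⁻¹·s⁻².
So Pa⁻¹ = kg⁻¹·m·s².
lx = lm/m² (illuminance = luminous flux per area),
    = m⁻²·cd.
Combining: A·T⁻¹·Pa⁻¹·lx = A · (kg⁻¹·s²·A) · (kg⁻¹·m·s²) · (m⁻²·cd) = kg⁻²·m⁻¹·s⁴·A²·cd.
The exponent of s is 4.

4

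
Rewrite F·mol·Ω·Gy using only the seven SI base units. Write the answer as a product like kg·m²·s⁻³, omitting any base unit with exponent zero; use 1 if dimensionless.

F = kg⁻¹·m⁻²·s⁴·A².
Ω = kg·m²·s⁻³·A⁻².
Gy = m²·s⁻².
Combining: F·mol·Ω·Gy = (kg⁻¹·m⁻²·s⁴·A²) · mol · (kg·m²·s⁻³·A⁻²) · (m²·s⁻²) = m²·s⁻¹·mol.

m²·s⁻¹·mol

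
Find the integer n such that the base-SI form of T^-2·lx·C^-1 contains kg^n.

-2

T = Wb/m² (flux density = flux per area),
    = kg·s⁻²·A⁻¹.
So T⁻² = kg⁻²·s⁴·A².
lx = lm/m² (illuminance = luminous flux per area),
    = m⁻²·cd.
C = A·s = s·A (charge = current × time).
So C⁻¹ = s⁻¹·A⁻¹.
Combining: T⁻²·lx·C⁻¹ = (kg⁻²·s⁴·A²) · (m⁻²·cd) · (s⁻¹·A⁻¹) = kg⁻²·m⁻²·s³·A·cd.
The exponent of kg is -2.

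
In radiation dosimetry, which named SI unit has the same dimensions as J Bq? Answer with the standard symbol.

W

J = kg·m²·s⁻².
Bq = s⁻¹.
Combining: J·Bq = (kg·m²·s⁻²) · s⁻¹ = kg·m²·s⁻³.
kg·m²·s⁻³ is the base-SI form of the watt.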